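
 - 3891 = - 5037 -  - 1146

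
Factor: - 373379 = -373379^1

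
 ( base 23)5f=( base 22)5k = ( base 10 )130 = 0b10000010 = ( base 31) 46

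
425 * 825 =350625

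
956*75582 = 72256392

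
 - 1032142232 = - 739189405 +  - 292952827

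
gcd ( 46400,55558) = 2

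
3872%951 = 68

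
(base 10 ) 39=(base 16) 27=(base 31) 18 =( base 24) 1f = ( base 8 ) 47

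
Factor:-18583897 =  - 18583897^1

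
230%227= 3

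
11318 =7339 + 3979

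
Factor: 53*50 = 2650 = 2^1*5^2*53^1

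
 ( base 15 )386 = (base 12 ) 569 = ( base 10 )801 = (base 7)2223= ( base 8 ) 1441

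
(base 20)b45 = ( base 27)643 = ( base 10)4485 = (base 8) 10605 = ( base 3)20011010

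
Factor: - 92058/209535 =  - 134/305 = -  2^1 * 5^( - 1)* 61^( - 1 )*67^1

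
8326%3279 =1768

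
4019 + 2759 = 6778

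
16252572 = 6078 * 2674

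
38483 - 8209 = 30274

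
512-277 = 235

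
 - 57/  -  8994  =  19/2998 = 0.01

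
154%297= 154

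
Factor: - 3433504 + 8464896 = 5031392 = 2^5 * 157231^1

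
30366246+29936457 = 60302703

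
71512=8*8939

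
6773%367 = 167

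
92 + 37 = 129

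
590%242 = 106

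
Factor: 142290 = 2^1*3^3*5^1*17^1*31^1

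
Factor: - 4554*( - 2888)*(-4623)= -2^4*3^3*11^1*19^2*23^2*67^1 = - 60801474096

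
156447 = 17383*9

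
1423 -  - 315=1738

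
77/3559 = 77/3559 = 0.02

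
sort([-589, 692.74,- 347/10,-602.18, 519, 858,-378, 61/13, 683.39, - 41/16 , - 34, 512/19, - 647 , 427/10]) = [ - 647, - 602.18, - 589, - 378,-347/10 ,-34, - 41/16, 61/13 , 512/19, 427/10,519, 683.39, 692.74, 858] 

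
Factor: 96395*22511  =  2169947845 = 5^1*13^1 * 1483^1*22511^1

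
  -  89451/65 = -89451/65 = -1376.17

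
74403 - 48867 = 25536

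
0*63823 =0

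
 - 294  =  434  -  728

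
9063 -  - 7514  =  16577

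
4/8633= 4/8633 = 0.00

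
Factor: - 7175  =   - 5^2 * 7^1*41^1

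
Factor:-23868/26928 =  - 39/44 = -2^(  -  2)*3^1*11^( - 1 )*13^1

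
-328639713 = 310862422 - 639502135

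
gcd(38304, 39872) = 224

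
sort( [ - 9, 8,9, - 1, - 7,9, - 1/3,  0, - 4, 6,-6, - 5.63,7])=[-9,-7,-6, - 5.63, - 4, - 1, - 1/3, 0,6, 7, 8,9,  9 ] 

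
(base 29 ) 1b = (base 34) 16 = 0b101000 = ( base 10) 40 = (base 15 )2a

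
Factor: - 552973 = - 431^1*1283^1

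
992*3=2976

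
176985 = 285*621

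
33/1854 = 11/618 = 0.02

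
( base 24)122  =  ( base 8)1162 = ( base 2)1001110010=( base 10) 626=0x272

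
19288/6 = 9644/3 = 3214.67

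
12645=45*281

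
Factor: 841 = 29^2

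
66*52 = 3432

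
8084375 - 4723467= 3360908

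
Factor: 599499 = 3^2*59^1*1129^1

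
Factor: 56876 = 2^2 *59^1 * 241^1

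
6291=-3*(-2097)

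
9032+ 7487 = 16519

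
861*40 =34440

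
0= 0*807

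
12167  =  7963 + 4204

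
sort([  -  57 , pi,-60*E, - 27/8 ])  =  [  -  60*E, - 57 , - 27/8, pi ] 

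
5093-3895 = 1198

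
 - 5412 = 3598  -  9010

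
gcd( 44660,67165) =35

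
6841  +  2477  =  9318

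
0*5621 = 0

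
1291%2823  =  1291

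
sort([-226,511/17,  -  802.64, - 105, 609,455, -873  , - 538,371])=[  -  873,-802.64, - 538, - 226, - 105, 511/17,371, 455, 609]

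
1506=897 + 609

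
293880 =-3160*( - 93) 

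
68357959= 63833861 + 4524098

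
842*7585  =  6386570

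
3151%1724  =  1427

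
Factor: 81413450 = 2^1*5^2*79^1*20611^1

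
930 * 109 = 101370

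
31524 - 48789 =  - 17265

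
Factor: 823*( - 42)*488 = -2^4*3^1 * 7^1*61^1*823^1 = - 16868208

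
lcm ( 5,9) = 45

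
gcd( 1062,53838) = 18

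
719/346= 719/346=2.08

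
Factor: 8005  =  5^1 *1601^1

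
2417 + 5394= 7811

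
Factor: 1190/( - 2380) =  - 1/2= - 2^( - 1)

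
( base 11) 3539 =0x1220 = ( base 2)1001000100000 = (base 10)4640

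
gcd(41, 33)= 1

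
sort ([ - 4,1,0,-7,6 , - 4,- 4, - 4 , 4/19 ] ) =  [-7, - 4, - 4,  -  4, - 4, 0, 4/19,1,  6]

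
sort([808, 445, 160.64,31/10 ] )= [31/10,160.64,  445,808]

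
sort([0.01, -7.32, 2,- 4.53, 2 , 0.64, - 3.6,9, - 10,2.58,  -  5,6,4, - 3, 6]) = [  -  10 ,  -  7.32, -5, - 4.53,-3.6,-3,  0.01  ,  0.64,2,2, 2.58,4 , 6, 6, 9]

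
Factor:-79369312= -2^5*11^1 *463^1*487^1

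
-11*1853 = -20383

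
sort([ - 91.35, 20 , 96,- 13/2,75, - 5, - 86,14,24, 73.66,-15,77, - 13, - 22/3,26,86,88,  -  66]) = [ - 91.35 , - 86, - 66, - 15, - 13, - 22/3, -13/2 , - 5,14, 20,24,26,73.66, 75, 77,86,88,96] 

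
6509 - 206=6303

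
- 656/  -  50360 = 82/6295 = 0.01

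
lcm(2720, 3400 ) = 13600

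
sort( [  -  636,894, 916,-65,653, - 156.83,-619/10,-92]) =[ - 636,-156.83,  -  92, - 65,-619/10,653, 894, 916 ] 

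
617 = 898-281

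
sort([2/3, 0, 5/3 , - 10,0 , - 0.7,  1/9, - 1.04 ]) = [- 10, - 1.04, - 0.7, 0,0, 1/9, 2/3,5/3 ] 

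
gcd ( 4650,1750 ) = 50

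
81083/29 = 81083/29 = 2795.97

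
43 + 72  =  115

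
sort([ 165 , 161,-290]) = [ - 290, 161,  165]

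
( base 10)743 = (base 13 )452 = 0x2e7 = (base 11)616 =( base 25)14I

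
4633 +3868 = 8501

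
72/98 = 36/49 = 0.73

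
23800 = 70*340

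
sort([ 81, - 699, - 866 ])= [ - 866,- 699, 81 ] 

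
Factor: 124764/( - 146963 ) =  - 444/523 =- 2^2*3^1 * 37^1*523^ ( - 1) 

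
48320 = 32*1510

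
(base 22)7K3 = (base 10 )3831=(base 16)EF7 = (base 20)9BB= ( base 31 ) 3ui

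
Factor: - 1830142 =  - 2^1*915071^1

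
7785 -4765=3020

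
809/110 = 7 + 39/110  =  7.35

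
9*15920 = 143280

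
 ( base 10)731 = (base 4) 23123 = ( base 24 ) 16b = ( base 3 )1000002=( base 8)1333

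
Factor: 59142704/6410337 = 2^4 * 3^( - 1 )*2136779^( - 1)*3696419^1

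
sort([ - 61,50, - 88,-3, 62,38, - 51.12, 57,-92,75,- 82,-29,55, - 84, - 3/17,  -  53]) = [ - 92, - 88, -84,-82,-61,-53, - 51.12,  -  29, - 3,-3/17 , 38, 50, 55, 57, 62, 75]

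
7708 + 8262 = 15970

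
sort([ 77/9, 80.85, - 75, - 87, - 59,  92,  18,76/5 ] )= [ - 87 , -75,- 59, 77/9, 76/5,18,80.85 , 92 ] 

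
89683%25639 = 12766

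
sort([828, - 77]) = [ - 77, 828 ] 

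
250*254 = 63500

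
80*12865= 1029200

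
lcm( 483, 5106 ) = 35742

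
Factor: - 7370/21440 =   -  2^(  -  5) * 11^1 = - 11/32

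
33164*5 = 165820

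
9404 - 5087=4317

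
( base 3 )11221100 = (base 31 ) 3n4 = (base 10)3600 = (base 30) 400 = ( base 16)e10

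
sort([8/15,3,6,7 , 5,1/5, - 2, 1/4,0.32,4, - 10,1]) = [ - 10,- 2,1/5,1/4,0.32, 8/15,1,3, 4,5,6, 7]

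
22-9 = 13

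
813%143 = 98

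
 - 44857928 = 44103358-88961286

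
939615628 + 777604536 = 1717220164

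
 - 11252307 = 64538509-75790816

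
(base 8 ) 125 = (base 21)41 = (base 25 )3a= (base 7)151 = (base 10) 85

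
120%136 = 120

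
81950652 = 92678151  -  10727499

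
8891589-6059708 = 2831881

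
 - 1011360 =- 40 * 25284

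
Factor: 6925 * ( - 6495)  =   - 3^1 * 5^3*277^1 * 433^1 = -44977875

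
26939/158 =170 + 1/2 = 170.50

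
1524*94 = 143256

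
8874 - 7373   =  1501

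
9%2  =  1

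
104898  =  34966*3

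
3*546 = 1638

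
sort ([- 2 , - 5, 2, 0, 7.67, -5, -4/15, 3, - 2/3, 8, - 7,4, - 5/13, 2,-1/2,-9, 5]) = [ - 9, - 7 , - 5, - 5, -2, - 2/3, - 1/2, - 5/13, - 4/15,0, 2,2,3,  4, 5,7.67, 8]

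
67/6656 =67/6656 = 0.01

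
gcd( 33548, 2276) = 4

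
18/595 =18/595 = 0.03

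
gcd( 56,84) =28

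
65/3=65/3 = 21.67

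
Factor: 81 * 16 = 2^4*3^4 = 1296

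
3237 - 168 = 3069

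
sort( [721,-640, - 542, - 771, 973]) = [ - 771,-640, - 542,721, 973 ] 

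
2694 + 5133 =7827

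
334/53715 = 334/53715= 0.01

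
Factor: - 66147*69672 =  - 2^3*3^2*  17^1*1297^1 *2903^1 =- 4608593784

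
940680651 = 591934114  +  348746537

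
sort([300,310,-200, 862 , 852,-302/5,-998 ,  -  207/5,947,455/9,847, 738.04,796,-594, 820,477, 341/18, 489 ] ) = [-998,- 594,-200  ,-302/5, - 207/5 , 341/18,  455/9,300,  310,477, 489,  738.04,796, 820,  847,852, 862,  947]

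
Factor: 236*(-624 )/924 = - 2^4*7^( - 1)* 11^( - 1)*13^1*59^1  =  - 12272/77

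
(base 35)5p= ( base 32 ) 68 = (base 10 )200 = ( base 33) 62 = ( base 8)310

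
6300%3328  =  2972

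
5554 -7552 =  - 1998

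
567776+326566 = 894342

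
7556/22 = 343 + 5/11 =343.45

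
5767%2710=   347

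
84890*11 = 933790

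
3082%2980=102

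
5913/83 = 71 + 20/83 = 71.24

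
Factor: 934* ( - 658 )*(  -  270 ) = 165934440=   2^3*3^3*5^1*7^1*47^1*467^1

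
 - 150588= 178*( - 846) 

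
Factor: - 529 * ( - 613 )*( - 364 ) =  - 2^2*7^1 * 13^1*23^2*613^1 = -  118036828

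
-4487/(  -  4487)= 1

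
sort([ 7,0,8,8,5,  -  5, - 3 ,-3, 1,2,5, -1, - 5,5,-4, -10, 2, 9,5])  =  [ - 10, - 5, - 5, - 4,  -  3, - 3, - 1 , 0 , 1,2, 2,5, 5,5, 5, 7,8,8, 9 ]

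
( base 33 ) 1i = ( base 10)51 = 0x33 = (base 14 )39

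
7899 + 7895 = 15794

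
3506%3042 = 464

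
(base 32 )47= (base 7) 252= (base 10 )135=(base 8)207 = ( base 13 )A5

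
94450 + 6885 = 101335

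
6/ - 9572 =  - 3/4786 = - 0.00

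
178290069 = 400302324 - 222012255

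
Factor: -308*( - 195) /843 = 20020/281 = 2^2*5^1*7^1*11^1*13^1*281^( - 1)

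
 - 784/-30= 392/15  =  26.13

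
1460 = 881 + 579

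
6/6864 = 1/1144 =0.00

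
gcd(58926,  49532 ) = 854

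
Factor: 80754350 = 2^1*5^2*37^1*43651^1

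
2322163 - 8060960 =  - 5738797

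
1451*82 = 118982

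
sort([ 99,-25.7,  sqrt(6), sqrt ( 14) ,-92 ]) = [-92 ,- 25.7, sqrt(6 ),sqrt ( 14 ), 99 ]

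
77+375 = 452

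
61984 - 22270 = 39714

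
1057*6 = 6342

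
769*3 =2307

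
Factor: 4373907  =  3^1 *1457969^1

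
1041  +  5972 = 7013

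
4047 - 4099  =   - 52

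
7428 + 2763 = 10191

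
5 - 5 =0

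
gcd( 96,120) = 24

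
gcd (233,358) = 1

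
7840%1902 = 232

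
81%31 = 19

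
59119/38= 59119/38=1555.76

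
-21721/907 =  - 24 + 47/907 = -  23.95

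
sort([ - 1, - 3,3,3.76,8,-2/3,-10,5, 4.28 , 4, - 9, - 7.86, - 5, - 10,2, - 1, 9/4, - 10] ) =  [ - 10, - 10, -10, - 9,-7.86, - 5,- 3, -1, -1, - 2/3,2,9/4,  3, 3.76,4,4.28,5,8 ]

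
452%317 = 135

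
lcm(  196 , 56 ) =392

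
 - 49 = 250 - 299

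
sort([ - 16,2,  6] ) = [-16, 2,6 ] 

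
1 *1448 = 1448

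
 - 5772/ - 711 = 8 + 28/237 = 8.12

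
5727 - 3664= 2063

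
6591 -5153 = 1438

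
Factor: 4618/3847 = 2^1*2309^1*3847^( - 1)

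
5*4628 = 23140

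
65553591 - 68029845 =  - 2476254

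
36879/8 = 36879/8=4609.88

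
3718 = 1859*2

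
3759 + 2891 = 6650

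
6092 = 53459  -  47367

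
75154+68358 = 143512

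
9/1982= 9/1982 = 0.00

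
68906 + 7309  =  76215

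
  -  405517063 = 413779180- 819296243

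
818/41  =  19 + 39/41   =  19.95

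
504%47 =34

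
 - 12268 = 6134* ( - 2 ) 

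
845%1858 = 845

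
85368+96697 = 182065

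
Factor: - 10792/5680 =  - 2^ ( - 1 )*5^ ( - 1)*19^1  =  -19/10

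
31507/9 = 3500 + 7/9  =  3500.78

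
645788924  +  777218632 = 1423007556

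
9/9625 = 9/9625 = 0.00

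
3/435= 1/145 = 0.01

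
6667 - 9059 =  - 2392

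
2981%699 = 185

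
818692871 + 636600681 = 1455293552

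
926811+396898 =1323709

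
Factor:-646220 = - 2^2*5^1*79^1*409^1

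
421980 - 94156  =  327824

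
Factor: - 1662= - 2^1*3^1 * 277^1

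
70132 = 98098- 27966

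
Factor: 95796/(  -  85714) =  - 2^1*3^3*17^( - 1) * 887^1 * 2521^(-1) = - 47898/42857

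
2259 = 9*251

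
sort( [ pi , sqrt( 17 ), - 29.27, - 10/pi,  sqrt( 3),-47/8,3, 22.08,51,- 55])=[- 55, - 29.27,  -  47/8,  -  10/pi,sqrt( 3),3, pi,sqrt(17), 22.08,51]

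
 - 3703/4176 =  - 3703/4176  =  -0.89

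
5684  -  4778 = 906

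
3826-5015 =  - 1189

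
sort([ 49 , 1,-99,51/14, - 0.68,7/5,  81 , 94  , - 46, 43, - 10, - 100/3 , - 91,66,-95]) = [ -99, - 95,  -  91, - 46 , - 100/3, -10,  -  0.68,1,7/5 , 51/14,43,49, 66, 81,94 ] 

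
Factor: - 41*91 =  - 3731 = - 7^1 * 13^1*41^1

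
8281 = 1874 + 6407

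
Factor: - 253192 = -2^3*31649^1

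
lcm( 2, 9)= 18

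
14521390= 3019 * 4810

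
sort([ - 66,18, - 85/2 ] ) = [ - 66,-85/2,18 ] 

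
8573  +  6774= 15347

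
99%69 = 30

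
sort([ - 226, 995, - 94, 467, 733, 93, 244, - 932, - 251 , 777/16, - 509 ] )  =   [ - 932, - 509, - 251, - 226,-94,777/16,93 , 244 , 467, 733, 995]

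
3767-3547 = 220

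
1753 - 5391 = - 3638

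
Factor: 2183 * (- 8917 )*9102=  - 177177811722 = - 2^1* 3^1*37^3*41^1*59^1*241^1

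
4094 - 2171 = 1923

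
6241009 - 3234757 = 3006252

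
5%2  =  1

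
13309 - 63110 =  - 49801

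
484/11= 44=44.00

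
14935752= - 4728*( - 3159)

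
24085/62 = 388 + 29/62 = 388.47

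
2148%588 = 384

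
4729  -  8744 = -4015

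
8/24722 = 4/12361 = 0.00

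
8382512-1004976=7377536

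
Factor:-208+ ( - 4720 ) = - 2^6*7^1*11^1 = - 4928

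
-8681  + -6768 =- 15449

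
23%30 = 23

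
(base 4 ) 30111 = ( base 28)105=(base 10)789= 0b1100010101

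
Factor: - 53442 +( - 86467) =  - 139909= - 7^1*11^1*23^1*79^1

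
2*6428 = 12856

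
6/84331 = 6/84331 =0.00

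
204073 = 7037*29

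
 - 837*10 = - 8370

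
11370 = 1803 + 9567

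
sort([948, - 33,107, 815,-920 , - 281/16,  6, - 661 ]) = [  -  920, - 661,-33,-281/16,  6,  107,815,948 ]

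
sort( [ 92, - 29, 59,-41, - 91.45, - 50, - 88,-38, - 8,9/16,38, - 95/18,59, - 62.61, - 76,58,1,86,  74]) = [ - 91.45, - 88, -76, - 62.61, - 50, - 41 , - 38 , - 29, - 8, - 95/18,9/16,1, 38 , 58 , 59,59,74,86,92]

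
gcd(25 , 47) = 1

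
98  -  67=31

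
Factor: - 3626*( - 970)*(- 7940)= -27926726800 = -2^4*5^2*7^2*37^1*97^1*397^1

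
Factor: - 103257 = -3^2 * 7^1*11^1 *149^1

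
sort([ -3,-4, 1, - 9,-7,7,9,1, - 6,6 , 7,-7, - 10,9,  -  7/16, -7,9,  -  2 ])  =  [-10, - 9, - 7,-7,-7 , - 6 , - 4, - 3, - 2, - 7/16,1, 1,6, 7,7, 9,9 , 9 ]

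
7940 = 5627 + 2313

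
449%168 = 113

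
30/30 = 1 = 1.00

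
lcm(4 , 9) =36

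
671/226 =2 +219/226  =  2.97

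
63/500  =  63/500 = 0.13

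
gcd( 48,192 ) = 48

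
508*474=240792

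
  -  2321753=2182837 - 4504590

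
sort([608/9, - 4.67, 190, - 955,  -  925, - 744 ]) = [ - 955, - 925,-744, - 4.67,  608/9, 190 ] 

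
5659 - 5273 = 386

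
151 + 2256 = 2407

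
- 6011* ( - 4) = 24044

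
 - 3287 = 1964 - 5251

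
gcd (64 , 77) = 1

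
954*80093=76408722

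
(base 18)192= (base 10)488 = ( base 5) 3423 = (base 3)200002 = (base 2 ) 111101000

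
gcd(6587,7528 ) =941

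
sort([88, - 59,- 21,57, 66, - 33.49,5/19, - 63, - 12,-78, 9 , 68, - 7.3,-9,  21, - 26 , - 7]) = [ - 78 , - 63, - 59 , - 33.49, - 26,-21 ,  -  12 , - 9, - 7.3 , - 7, 5/19, 9 , 21,57, 66,  68,88 ] 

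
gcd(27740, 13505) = 365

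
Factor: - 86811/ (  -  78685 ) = 3^1*5^(-1 )*19^1*1523^1*15737^( - 1)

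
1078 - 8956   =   - 7878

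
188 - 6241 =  - 6053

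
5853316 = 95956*61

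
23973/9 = 2663 + 2/3=2663.67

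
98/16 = 6 + 1/8 = 6.12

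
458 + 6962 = 7420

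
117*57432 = 6719544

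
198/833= 198/833 = 0.24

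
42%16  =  10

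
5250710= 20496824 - 15246114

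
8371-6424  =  1947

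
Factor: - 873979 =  - 873979^1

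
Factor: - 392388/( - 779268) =7^(-1 ) * 19^1*1721^1*9277^( - 1) =32699/64939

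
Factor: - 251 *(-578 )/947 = 2^1*17^2*251^1*947^( - 1) = 145078/947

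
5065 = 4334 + 731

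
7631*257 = 1961167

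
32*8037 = 257184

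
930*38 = 35340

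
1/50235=1/50235 = 0.00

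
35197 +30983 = 66180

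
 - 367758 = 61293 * ( -6)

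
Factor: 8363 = 8363^1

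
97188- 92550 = 4638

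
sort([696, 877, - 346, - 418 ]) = [  -  418, - 346,696, 877]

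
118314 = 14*8451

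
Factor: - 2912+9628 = 6716 = 2^2 * 23^1*73^1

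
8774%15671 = 8774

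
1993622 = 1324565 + 669057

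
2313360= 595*3888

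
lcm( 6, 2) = 6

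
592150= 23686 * 25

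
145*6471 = 938295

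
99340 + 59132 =158472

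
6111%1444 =335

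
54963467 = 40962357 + 14001110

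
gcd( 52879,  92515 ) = 1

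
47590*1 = 47590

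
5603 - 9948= - 4345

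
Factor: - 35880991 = - 4139^1*8669^1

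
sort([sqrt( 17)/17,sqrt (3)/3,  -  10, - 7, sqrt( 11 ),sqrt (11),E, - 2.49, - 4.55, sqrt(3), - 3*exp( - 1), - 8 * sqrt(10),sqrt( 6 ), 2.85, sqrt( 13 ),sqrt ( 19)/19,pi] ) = [ - 8*sqrt( 10), - 10,  -  7,-4.55, - 2.49, - 3 * exp(-1),  sqrt(  19 ) /19,sqrt( 17)/17, sqrt( 3)/3,sqrt(3), sqrt( 6),E , 2.85,pi,sqrt( 11),sqrt( 11),sqrt(13 ) ]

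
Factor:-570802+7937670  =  2^2*73^1*25229^1 =7366868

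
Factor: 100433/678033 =3^ (-2)*67^1 * 1499^1*75337^(  -  1)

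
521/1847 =521/1847 = 0.28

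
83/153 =83/153 = 0.54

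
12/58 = 6/29 =0.21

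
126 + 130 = 256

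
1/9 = 1/9 = 0.11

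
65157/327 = 199 + 28/109= 199.26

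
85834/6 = 14305 + 2/3 = 14305.67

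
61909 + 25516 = 87425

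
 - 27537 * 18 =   -  495666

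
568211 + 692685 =1260896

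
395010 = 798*495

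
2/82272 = 1/41136= 0.00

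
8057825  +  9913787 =17971612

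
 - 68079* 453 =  - 30839787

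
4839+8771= 13610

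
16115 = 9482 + 6633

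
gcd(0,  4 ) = 4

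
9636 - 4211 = 5425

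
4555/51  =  89 + 16/51 = 89.31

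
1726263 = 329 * 5247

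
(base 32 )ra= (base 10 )874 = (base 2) 1101101010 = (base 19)280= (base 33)QG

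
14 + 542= 556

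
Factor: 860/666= 430/333 = 2^1 *3^( - 2)*5^1*37^(  -  1 ) * 43^1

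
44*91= 4004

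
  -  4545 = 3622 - 8167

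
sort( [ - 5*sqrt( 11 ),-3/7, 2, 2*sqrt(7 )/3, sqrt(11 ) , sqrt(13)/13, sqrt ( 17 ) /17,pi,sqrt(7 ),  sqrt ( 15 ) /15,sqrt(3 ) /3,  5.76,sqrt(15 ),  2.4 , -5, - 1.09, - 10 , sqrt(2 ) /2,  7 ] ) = [ - 5*sqrt( 11) , - 10, - 5, - 1.09, - 3/7, sqrt (17 ) /17 , sqrt( 15)/15,  sqrt(13 ) /13, sqrt( 3) /3, sqrt(2)/2,  2*sqrt (7 ) /3, 2, 2.4,  sqrt(7 ), pi , sqrt (11), sqrt( 15),  5.76, 7] 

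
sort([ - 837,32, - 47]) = [-837,  -  47, 32 ]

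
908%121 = 61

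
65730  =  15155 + 50575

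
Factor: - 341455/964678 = -2^( - 1)*5^1*11^( - 1) * 13^(  -  1 )*47^1*1453^1  *3373^( - 1 )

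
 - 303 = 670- 973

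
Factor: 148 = 2^2 *37^1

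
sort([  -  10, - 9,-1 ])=[- 10, - 9, - 1 ] 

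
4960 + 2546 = 7506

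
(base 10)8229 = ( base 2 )10000000100101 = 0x2025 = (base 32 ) 815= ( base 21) idi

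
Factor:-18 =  - 2^1*3^2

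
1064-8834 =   -  7770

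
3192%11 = 2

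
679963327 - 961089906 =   -  281126579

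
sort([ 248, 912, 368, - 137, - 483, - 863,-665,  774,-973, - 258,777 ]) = [-973, - 863,-665, - 483, - 258,-137, 248, 368,774,777, 912 ]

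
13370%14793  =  13370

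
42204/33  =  1278 +10/11 = 1278.91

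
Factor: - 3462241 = - 3462241^1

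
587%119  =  111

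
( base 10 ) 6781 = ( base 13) 3118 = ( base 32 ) 6jt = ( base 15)2021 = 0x1a7d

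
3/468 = 1/156 = 0.01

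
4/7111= 4/7111 = 0.00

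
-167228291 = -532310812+365082521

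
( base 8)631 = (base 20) 109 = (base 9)504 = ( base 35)bo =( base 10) 409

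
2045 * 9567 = 19564515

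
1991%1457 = 534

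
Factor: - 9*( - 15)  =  3^3*5^1=135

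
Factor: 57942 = 2^1*3^3*29^1*37^1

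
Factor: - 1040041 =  - 19^2*43^1* 67^1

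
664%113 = 99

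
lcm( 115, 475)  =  10925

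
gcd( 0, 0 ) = 0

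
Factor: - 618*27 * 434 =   -  2^2*3^4*7^1*31^1 * 103^1 = -7241724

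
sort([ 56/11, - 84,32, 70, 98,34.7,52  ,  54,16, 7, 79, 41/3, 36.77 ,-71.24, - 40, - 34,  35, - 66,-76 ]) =[ - 84, - 76, - 71.24,- 66, - 40, - 34, 56/11,7, 41/3, 16, 32, 34.7, 35, 36.77, 52, 54, 70,79,98]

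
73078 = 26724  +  46354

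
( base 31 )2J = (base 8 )121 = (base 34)2d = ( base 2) 1010001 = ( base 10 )81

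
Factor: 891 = 3^4*11^1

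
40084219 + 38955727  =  79039946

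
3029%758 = 755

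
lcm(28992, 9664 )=28992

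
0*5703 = 0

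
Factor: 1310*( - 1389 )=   -  1819590 = - 2^1*3^1*5^1* 131^1*463^1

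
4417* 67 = 295939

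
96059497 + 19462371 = 115521868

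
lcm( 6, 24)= 24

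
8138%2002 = 130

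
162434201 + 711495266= 873929467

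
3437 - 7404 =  - 3967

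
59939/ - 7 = -8563 + 2/7 = - 8562.71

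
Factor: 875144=2^3 * 139^1*787^1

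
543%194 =155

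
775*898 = 695950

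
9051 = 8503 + 548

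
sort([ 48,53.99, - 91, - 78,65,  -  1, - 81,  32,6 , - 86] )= [  -  91,  -  86, - 81,-78, - 1,  6,32, 48,53.99,65] 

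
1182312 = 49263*24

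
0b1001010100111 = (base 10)4775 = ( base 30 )595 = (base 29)5JJ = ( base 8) 11247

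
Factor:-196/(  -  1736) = 2^( - 1)*7^1*31^(-1)=7/62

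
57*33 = 1881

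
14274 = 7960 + 6314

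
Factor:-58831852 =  - 2^2*14707963^1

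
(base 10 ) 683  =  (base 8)1253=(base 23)16G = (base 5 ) 10213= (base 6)3055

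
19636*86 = 1688696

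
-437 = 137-574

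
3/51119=3/51119 = 0.00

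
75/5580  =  5/372 = 0.01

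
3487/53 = 3487/53=65.79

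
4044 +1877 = 5921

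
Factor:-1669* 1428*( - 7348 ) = 17512723536 = 2^4*3^1*7^1 *11^1 * 17^1 *167^1*1669^1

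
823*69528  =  57221544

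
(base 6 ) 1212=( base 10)296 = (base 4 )10220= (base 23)CK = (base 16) 128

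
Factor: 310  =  2^1*5^1*31^1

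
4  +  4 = 8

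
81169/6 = 81169/6 =13528.17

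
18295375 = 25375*721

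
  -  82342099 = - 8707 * 9457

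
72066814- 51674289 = 20392525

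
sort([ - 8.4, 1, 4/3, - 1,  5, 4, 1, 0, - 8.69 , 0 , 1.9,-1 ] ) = [ - 8.69, - 8.4, - 1, - 1,  0, 0,1, 1, 4/3,1.9, 4 , 5 ]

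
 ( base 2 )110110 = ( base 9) 60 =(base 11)4A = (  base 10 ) 54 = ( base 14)3c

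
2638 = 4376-1738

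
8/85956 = 2/21489=0.00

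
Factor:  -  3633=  - 3^1*7^1*173^1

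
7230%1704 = 414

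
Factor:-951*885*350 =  - 294572250 = - 2^1*3^2*5^3*7^1*59^1 *317^1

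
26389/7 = 26389/7 = 3769.86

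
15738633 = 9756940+5981693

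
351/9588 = 117/3196 =0.04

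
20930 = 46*455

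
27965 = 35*799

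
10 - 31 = -21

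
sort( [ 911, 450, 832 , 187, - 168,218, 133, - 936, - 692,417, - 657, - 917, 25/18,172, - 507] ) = [ - 936,  -  917,-692, - 657, - 507,-168, 25/18, 133,172,  187, 218,417, 450,832, 911]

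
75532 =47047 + 28485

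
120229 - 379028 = - 258799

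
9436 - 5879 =3557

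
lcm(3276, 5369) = 193284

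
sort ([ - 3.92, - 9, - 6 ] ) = [ - 9, - 6,-3.92 ]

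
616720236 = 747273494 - 130553258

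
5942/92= 64 + 27/46= 64.59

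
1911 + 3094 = 5005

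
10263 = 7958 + 2305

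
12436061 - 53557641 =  - 41121580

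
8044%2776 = 2492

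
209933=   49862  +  160071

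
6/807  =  2/269 = 0.01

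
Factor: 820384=2^5* 31^1*827^1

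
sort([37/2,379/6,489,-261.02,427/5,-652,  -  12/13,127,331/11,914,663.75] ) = [ - 652, - 261.02  , - 12/13,37/2 , 331/11,379/6,427/5, 127,489  ,  663.75 , 914] 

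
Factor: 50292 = 2^2*3^2*11^1*127^1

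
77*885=68145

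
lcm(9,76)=684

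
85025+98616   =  183641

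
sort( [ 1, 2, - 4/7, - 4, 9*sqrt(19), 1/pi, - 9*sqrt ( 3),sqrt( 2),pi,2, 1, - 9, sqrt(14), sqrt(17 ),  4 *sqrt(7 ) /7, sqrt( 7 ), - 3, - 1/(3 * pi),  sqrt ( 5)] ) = [  -  9*sqrt(3 ) , - 9,-4, - 3, - 4/7,  -  1/( 3 * pi),1/pi,1,1,sqrt(2 ), 4*sqrt(7 )/7, 2,2, sqrt(5 ),sqrt(7),pi, sqrt(14 ),sqrt (17 ), 9*sqrt(19 )]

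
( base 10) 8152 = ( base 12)4874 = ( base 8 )17730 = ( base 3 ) 102011221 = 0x1fd8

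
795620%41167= 13447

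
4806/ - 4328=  -2403/2164 = -  1.11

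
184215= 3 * 61405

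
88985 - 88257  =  728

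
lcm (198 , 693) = 1386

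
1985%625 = 110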